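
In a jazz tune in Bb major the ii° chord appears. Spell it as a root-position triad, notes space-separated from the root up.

C Eb Gb

The root, C, is scale degree 2 — the same note in Bb major and Bb minor; only the chord quality changes. Stacking thirds in Bb minor on C gives C–Eb–Gb.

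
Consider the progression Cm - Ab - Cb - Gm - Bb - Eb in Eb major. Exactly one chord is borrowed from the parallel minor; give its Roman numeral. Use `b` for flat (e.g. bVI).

bVI

The diatonic triads in Eb major are Eb, Fm, Gm, Ab, Bb, Cm, Ddim. Of the given chords, Cm, Ab, Gm, Bb and Eb are diatonic. Cb (Cb–Eb–Gb) doesn't fit — on degree 6 Eb major would have Cm (vi). Cb is the degree-6 chord of Eb minor, so it is the borrowed bVI.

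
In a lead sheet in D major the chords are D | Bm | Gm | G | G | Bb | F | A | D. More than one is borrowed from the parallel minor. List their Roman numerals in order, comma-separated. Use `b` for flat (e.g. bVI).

In D major the diatonic chords are D, Em, F#m, G, A, Bm, C#dim. D, Bm, G and A all belong to that set. Gm (G–Bb–D) doesn't fit — on degree 4 D major would have G (IV). Gm is the degree-4 chord of D minor, so it is the borrowed iv. Bb (Bb–D–F) doesn't fit — on degree 6 D major would have Bm (vi). Bb is the degree-6 chord of D minor, so it is the borrowed bVI. F (F–A–C) is not: scale degree 3 in D major carries F#m (iii). In D minor the chord on that degree is F, so here it functions as bIII, borrowed from the parallel minor.

iv, bVI, bIII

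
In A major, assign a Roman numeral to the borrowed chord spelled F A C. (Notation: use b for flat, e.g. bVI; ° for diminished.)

bVI

F is the lowered form of scale degree 6 in A major (the diatonic degree 6 is F#). The diatonic chord on degree 6 would be F#m (vi), but F–A–C is the major chord from A minor. As a borrowed chord it is labeled bVI.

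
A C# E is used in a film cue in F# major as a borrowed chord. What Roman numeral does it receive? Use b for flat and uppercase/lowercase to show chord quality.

bIII

The root A is the lowered 3rd scale degree — diatonically F# major has A# there. Diatonically F# major has A#m (iii) on that degree; A–C#–E is instead the major chord native to F# minor, so it takes the label bIII.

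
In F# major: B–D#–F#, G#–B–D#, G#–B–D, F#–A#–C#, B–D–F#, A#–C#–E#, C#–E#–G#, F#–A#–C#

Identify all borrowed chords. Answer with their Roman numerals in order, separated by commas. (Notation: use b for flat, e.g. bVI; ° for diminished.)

ii°, iv

F# major has the diatonic set F#, G#m, A#m, B, C#, D#m, E#dim. B–D#–F# = B, G#–B–D# = G#m, F#–A#–C# = F#, A#–C#–E# = A#m and C#–E#–G# = C# all belong to that set. G#–B–D is not: scale degree 2 in F# major carries G#m (ii). In F# minor the chord on that degree is G#dim, so here it functions as ii°, borrowed from the parallel minor. B–D–F# is not: scale degree 4 in F# major carries B (IV). In F# minor the chord on that degree is Bm, so here it functions as iv, borrowed from the parallel minor.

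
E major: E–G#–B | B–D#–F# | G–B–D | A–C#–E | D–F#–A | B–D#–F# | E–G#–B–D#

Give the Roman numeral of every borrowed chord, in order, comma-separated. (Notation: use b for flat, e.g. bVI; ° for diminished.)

bIII, bVII

The diatonic triads in E major are E, F#m, G#m, A, B, C#m, D#dim. Of the given chords, E–G#–B = E, B–D#–F# = B, A–C#–E = A and E–G#–B–D# = Emaj7 are diatonic. G–B–D doesn't fit — on degree 3 E major would have G#m (iii). G is the degree-3 chord of E minor, so it is the borrowed bIII. D–F#–A doesn't fit — on degree 7 E major would have D#dim (vii°). D is the degree-7 chord of E minor, so it is the borrowed bVII.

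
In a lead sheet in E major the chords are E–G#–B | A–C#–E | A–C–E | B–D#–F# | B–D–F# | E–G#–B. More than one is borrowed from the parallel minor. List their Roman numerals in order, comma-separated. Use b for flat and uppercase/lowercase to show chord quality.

iv, v

In E major the diatonic chords are E, F#m, G#m, A, B, C#m, D#dim. E–G#–B = E, A–C#–E = A and B–D#–F# = B all belong to that set. But A–C–E is foreign: the diatonic IV on degree 4 is A, whereas Am comes from E minor. It is labeled iv. B–D–F# doesn't fit — on degree 5 E major would have B (V). Bm is the degree-5 chord of E minor, so it is the borrowed v.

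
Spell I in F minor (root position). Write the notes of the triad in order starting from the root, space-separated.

F A C

I is built on scale degree 1, which is F in both F minor and its parallel. Building the major chord from the parallel major on F: F–A–C.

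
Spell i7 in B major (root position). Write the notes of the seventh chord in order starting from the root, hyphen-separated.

B-D-F#-A

The root, B, is scale degree 1 — the same note in B major and B minor; only the chord quality changes. Building the minor-seventh chord from the parallel minor on B: B–D–F#–A.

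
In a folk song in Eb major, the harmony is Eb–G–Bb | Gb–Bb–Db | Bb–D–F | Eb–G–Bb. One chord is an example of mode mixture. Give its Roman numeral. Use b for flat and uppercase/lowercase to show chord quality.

bIII

The diatonic triads in Eb major are Eb, Fm, Gm, Ab, Bb, Cm, Ddim. Of the given chords, Eb–G–Bb = Eb and Bb–D–F = Bb are diatonic. Gb–Bb–Db doesn't fit — on degree 3 Eb major would have Gm (iii). Gb is the degree-3 chord of Eb minor, so it is the borrowed bIII.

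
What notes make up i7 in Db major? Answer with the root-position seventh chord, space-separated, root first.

Db Fb Ab Cb

The root, Db, is scale degree 1 — the same note in Db major and Db minor; only the chord quality changes. Stacking thirds in Db minor on Db gives Db–Fb–Ab–Cb.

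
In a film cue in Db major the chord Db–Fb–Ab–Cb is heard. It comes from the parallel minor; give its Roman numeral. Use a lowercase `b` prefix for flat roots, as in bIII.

i7

Db is scale degree 1 in Db major. Diatonically Db major has Db (I) on that degree; Db–Fb–Ab–Cb is instead the minor-seventh chord native to Db minor, so it takes the label i7.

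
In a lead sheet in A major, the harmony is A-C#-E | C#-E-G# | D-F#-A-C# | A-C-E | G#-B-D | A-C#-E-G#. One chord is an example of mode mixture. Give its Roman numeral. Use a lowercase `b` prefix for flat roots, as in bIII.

The diatonic triads in A major are A, Bm, C#m, D, E, F#m, G#dim. Of the given chords, A–C#–E = A, C#–E–G# = C#m, D–F#–A–C# = Dmaj7, G#–B–D = G#dim and A–C#–E–G# = Amaj7 are diatonic. A–C–E is not: scale degree 1 in A major carries A (I). In A minor the chord on that degree is Am, so here it functions as i, borrowed from the parallel minor.

i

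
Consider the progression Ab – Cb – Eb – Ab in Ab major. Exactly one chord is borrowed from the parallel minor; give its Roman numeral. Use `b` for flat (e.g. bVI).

Ab major has the diatonic set Ab, Bbm, Cm, Db, Eb, Fm, Gdim. Ab and Eb are both diatonic. Cb (Cb–Eb–Gb) doesn't fit — on degree 3 Ab major would have Cm (iii). Cb is the degree-3 chord of Ab minor, so it is the borrowed bIII.

bIII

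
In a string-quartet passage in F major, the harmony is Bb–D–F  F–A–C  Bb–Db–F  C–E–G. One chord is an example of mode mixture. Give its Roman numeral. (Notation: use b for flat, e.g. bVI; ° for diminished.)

iv

The diatonic triads in F major are F, Gm, Am, Bb, C, Dm, Edim. Bb–D–F = Bb, F–A–C = F and C–E–G = C all belong to that set. But Bb–Db–F is foreign: the diatonic IV on degree 4 is Bb, whereas Bbm comes from F minor. It is labeled iv.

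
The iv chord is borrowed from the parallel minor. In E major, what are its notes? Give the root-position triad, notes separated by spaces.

A C E

iv is built on scale degree 4, which is A in both E major and its parallel. Stacking thirds in E minor on A gives A–C–E.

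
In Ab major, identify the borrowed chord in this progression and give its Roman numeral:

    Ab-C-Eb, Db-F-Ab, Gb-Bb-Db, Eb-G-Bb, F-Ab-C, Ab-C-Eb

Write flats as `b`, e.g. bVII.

The diatonic triads in Ab major are Ab, Bbm, Cm, Db, Eb, Fm, Gdim. Ab–C–Eb = Ab, Db–F–Ab = Db, Eb–G–Bb = Eb and F–Ab–C = Fm all belong to that set. Gb–Bb–Db doesn't fit — on degree 7 Ab major would have Gdim (vii°). Gb is the degree-7 chord of Ab minor, so it is the borrowed bVII.

bVII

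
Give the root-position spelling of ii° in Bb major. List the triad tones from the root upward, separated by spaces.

The root, C, is scale degree 2 — the same note in Bb major and Bb minor; only the chord quality changes. In Bb minor the chord on C is C–Eb–Gb.

C Eb Gb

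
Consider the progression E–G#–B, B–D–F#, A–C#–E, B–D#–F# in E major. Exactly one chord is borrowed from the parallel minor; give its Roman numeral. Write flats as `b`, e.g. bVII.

E major has the diatonic set E, F#m, G#m, A, B, C#m, D#dim. E–G#–B = E, A–C#–E = A and B–D#–F# = B all belong to that set. B–D–F# doesn't fit — on degree 5 E major would have B (V). Bm is the degree-5 chord of E minor, so it is the borrowed v.

v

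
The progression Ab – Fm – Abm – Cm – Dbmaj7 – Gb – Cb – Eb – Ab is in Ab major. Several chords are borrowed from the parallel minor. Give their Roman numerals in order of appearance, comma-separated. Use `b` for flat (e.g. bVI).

i, bVII, bIII

In Ab major the diatonic chords are Ab, Bbm, Cm, Db, Eb, Fm, Gdim. Ab, Fm, Cm, Dbmaj7 and Eb are all diatonic. Abm (Ab–Cb–Eb) doesn't fit — on degree 1 Ab major would have Ab (I). Abm is the degree-1 chord of Ab minor, so it is the borrowed i. Gb (Gb–Bb–Db) doesn't fit — on degree 7 Ab major would have Gdim (vii°). Gb is the degree-7 chord of Ab minor, so it is the borrowed bVII. Cb (Cb–Eb–Gb) doesn't fit — on degree 3 Ab major would have Cm (iii). Cb is the degree-3 chord of Ab minor, so it is the borrowed bIII.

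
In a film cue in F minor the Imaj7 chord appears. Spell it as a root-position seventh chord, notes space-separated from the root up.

F A C E

The root, F, is scale degree 1 — the same note in F minor and F major; only the chord quality changes. Stacking thirds in F major on F gives F–A–C–E.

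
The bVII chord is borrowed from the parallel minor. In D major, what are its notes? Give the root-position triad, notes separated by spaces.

Scale degree 7 in D major is C#. bVII uses the lowered form, C, taken from D minor. Stacking thirds in D minor on C gives C–E–G.

C E G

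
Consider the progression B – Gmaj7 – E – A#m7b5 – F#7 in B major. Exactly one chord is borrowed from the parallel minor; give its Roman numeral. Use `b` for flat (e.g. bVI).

The diatonic triads in B major are B, C#m, D#m, E, F#, G#m, A#dim. B, E, A#m7b5 and F#7 are all diatonic. But Gmaj7 (G–B–D–F#) is foreign: the diatonic vi on degree 6 is G#m, whereas Gmaj7 comes from B minor. It is labeled bVImaj7.

bVImaj7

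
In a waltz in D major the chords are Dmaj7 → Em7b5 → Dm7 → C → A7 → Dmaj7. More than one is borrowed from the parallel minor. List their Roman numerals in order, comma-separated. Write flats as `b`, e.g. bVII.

iiø7, i7, bVII

In D major the diatonic chords are D, Em, F#m, G, A, Bm, C#dim. Of the given chords, Dmaj7 and A7 are diatonic. Em7b5 (E–G–Bb–D) doesn't fit — on degree 2 D major would have Em (ii). Em7b5 is the degree-2 chord of D minor, so it is the borrowed iiø7. Dm7 (D–F–A–C) is not: scale degree 1 in D major carries D (I). In D minor the chord on that degree is Dm7, so here it functions as i7, borrowed from the parallel minor. C (C–E–G) is not: scale degree 7 in D major carries C#dim (vii°). In D minor the chord on that degree is C, so here it functions as bVII, borrowed from the parallel minor.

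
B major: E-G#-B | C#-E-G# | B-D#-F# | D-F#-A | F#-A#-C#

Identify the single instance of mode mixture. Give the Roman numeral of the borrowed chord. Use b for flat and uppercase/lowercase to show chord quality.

The diatonic triads in B major are B, C#m, D#m, E, F#, G#m, A#dim. E–G#–B = E, C#–E–G# = C#m, B–D#–F# = B and F#–A#–C# = F# are all diatonic. D–F#–A doesn't fit — on degree 3 B major would have D#m (iii). D is the degree-3 chord of B minor, so it is the borrowed bIII.

bIII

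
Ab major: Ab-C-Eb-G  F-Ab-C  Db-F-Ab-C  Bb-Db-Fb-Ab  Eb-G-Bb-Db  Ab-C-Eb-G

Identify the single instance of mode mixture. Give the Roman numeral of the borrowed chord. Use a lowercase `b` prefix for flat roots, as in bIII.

The diatonic triads in Ab major are Ab, Bbm, Cm, Db, Eb, Fm, Gdim. Ab–C–Eb–G = Abmaj7, F–Ab–C = Fm, Db–F–Ab–C = Dbmaj7 and Eb–G–Bb–Db = Eb7 all belong to that set. But Bb–Db–Fb–Ab is foreign: the diatonic ii on degree 2 is Bbm, whereas Bbm7b5 comes from Ab minor. It is labeled iiø7.

iiø7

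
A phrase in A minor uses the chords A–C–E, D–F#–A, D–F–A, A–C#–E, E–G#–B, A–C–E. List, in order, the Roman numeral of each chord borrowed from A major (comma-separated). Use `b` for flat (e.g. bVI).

In A minor (with V from harmonic minor) the diatonic chords are Am, Bdim, C, Dm, E, F, G. Of the given chords, A–C–E = Am, D–F–A = Dm and E–G#–B = E are diatonic. D–F#–A is not: scale degree 4 in A minor carries Dm (iv). In A major the chord on that degree is D, so here it functions as IV, borrowed from the parallel major. But A–C#–E is foreign: the diatonic i on degree 1 is Am, whereas A comes from A major. It is labeled I.

IV, I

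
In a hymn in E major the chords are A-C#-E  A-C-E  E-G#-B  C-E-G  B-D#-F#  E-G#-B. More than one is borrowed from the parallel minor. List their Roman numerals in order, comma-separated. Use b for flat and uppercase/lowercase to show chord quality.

iv, bVI

In E major the diatonic chords are E, F#m, G#m, A, B, C#m, D#dim. A–C#–E = A, E–G#–B = E and B–D#–F# = B are all diatonic. A–C–E doesn't fit — on degree 4 E major would have A (IV). Am is the degree-4 chord of E minor, so it is the borrowed iv. But C–E–G is foreign: the diatonic vi on degree 6 is C#m, whereas C comes from E minor. It is labeled bVI.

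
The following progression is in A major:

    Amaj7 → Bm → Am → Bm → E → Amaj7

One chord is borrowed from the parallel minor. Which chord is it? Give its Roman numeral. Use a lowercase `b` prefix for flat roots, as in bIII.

i

In A major the diatonic chords are A, Bm, C#m, D, E, F#m, G#dim. Of the given chords, Amaj7, Bm and E are diatonic. But Am (A–C–E) is foreign: the diatonic I on degree 1 is A, whereas Am comes from A minor. It is labeled i.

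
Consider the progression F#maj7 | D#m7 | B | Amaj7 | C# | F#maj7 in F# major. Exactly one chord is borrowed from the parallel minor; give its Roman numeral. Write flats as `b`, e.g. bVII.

In F# major the diatonic chords are F#, G#m, A#m, B, C#, D#m, E#dim. Of the given chords, F#maj7, D#m7, B and C# are diatonic. Amaj7 (A–C#–E–G#) is not: scale degree 3 in F# major carries A#m (iii). In F# minor the chord on that degree is Amaj7, so here it functions as bIIImaj7, borrowed from the parallel minor.

bIIImaj7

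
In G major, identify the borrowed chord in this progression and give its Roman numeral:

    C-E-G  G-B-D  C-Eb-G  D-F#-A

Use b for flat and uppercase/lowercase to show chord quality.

In G major the diatonic chords are G, Am, Bm, C, D, Em, F#dim. C–E–G = C, G–B–D = G and D–F#–A = D all belong to that set. C–Eb–G doesn't fit — on degree 4 G major would have C (IV). Cm is the degree-4 chord of G minor, so it is the borrowed iv.

iv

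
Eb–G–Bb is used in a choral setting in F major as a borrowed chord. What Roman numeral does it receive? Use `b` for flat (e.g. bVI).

In F major scale degree 7 is E; Eb is its lowered form, from F minor. Diatonically F major has Edim (vii°) on that degree; Eb–G–Bb is instead the major chord native to F minor, so it takes the label bVII.

bVII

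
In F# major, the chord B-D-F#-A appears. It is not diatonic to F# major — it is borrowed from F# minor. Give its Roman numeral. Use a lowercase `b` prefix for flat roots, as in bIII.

iv7

The root B is the diatonic 4th degree of F# major; the borrowing shows in the chord quality. Diatonically F# major has B (IV) on that degree; B–D–F#–A is instead the minor-seventh chord native to F# minor, so it takes the label iv7.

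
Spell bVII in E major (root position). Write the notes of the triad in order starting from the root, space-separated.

D F# A

Scale degree 7 in E major is D#. bVII uses the lowered form, D, taken from E minor. Building the major chord from the parallel minor on D: D–F#–A.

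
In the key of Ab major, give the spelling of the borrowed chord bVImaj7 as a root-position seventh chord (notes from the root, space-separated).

Fb Ab Cb Eb

Scale degree 6 in Ab major is F. bVImaj7 uses the lowered form, Fb, taken from Ab minor. Stacking thirds in Ab minor on Fb gives Fb–Ab–Cb–Eb.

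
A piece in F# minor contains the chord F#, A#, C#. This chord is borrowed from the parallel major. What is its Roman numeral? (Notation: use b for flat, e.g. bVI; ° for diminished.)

I

The root F# is the diatonic 1st degree of F# minor; the borrowing shows in the chord quality. Diatonically F# minor has F#m (i) on that degree; F#–A#–C# is instead the major chord native to F# major, so it takes the label I.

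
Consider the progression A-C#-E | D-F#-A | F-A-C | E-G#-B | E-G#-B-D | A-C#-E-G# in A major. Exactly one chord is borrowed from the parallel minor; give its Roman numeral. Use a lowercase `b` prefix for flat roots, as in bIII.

In A major the diatonic chords are A, Bm, C#m, D, E, F#m, G#dim. A–C#–E = A, D–F#–A = D, E–G#–B = E, E–G#–B–D = E7 and A–C#–E–G# = Amaj7 are all diatonic. But F–A–C is foreign: the diatonic vi on degree 6 is F#m, whereas F comes from A minor. It is labeled bVI.

bVI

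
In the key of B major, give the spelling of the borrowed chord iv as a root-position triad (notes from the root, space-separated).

E G B

iv is built on scale degree 4, which is E in both B major and its parallel. In B minor the chord on E is E–G–B.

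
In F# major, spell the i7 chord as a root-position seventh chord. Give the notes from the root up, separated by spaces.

F# A C# E

The root, F#, is scale degree 1 — the same note in F# major and F# minor; only the chord quality changes. Stacking thirds in F# minor on F# gives F#–A–C#–E.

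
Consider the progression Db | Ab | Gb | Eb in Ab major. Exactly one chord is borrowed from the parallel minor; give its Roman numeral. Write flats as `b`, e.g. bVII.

Ab major has the diatonic set Ab, Bbm, Cm, Db, Eb, Fm, Gdim. Db, Ab and Eb are all diatonic. But Gb (Gb–Bb–Db) is foreign: the diatonic vii° on degree 7 is Gdim, whereas Gb comes from Ab minor. It is labeled bVII.

bVII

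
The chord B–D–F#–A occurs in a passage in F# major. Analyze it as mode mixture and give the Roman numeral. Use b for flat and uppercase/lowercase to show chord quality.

iv7

The root B is the diatonic 4th degree of F# major; the borrowing shows in the chord quality. The diatonic chord on degree 4 would be B (IV), but B–D–F#–A is the minor-seventh chord from F# minor. As a borrowed chord it is labeled iv7.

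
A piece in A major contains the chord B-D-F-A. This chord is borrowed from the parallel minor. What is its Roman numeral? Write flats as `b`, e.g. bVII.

B is scale degree 2 in A major. Diatonically A major has Bm (ii) on that degree; B–D–F–A is instead the half-diminished-seventh chord native to A minor, so it takes the label iiø7.

iiø7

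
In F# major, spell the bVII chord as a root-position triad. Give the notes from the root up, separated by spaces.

E G# B

The root of bVII is the lowered 7th degree: E# becomes E. Building the major chord from the parallel minor on E: E–G#–B.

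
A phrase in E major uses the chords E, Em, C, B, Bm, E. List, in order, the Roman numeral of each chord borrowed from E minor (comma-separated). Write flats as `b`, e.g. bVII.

i, bVI, v

E major has the diatonic set E, F#m, G#m, A, B, C#m, D#dim. E and B are both diatonic. Em (E–G–B) doesn't fit — on degree 1 E major would have E (I). Em is the degree-1 chord of E minor, so it is the borrowed i. But C (C–E–G) is foreign: the diatonic vi on degree 6 is C#m, whereas C comes from E minor. It is labeled bVI. But Bm (B–D–F#) is foreign: the diatonic V on degree 5 is B, whereas Bm comes from E minor. It is labeled v.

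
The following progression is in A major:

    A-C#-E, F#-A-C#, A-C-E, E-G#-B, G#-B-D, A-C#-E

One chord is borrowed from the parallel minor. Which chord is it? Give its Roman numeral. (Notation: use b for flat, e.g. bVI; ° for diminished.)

A major has the diatonic set A, Bm, C#m, D, E, F#m, G#dim. A–C#–E = A, F#–A–C# = F#m, E–G#–B = E and G#–B–D = G#dim are all diatonic. But A–C–E is foreign: the diatonic I on degree 1 is A, whereas Am comes from A minor. It is labeled i.

i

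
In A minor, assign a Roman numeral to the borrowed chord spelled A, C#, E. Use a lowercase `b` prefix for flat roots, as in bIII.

A is scale degree 1 in A minor. The diatonic chord on degree 1 would be Am (i), but A–C#–E is the major chord from A major. As a borrowed chord it is labeled I.

I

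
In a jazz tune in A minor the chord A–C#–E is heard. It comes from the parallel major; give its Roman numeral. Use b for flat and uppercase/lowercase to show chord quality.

The root A is the diatonic 1st degree of A minor; the borrowing shows in the chord quality. Diatonically A minor has Am (i) on that degree; A–C#–E is instead the major chord native to A major, so it takes the label I.

I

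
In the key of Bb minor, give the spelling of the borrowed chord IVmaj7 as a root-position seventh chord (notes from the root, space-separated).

Eb G Bb D

IVmaj7 is built on scale degree 4, which is Eb in both Bb minor and its parallel. Building the major-seventh chord from the parallel major on Eb: Eb–G–Bb–D.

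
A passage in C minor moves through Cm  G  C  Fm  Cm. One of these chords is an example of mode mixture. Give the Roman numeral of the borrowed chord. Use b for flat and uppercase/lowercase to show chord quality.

In C minor (with V from harmonic minor) the diatonic chords are Cm, Ddim, Eb, Fm, G, Ab, Bb. Cm, G and Fm all belong to that set. But C (C–E–G) is foreign: the diatonic i on degree 1 is Cm, whereas C comes from C major. It is labeled I.

I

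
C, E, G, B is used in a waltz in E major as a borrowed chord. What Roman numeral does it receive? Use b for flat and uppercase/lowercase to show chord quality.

In E major scale degree 6 is C#; C is its lowered form, from E minor. C–E–G–B is a major-seventh chord — the form found in E minor, not the diatonic vi (C#m). Borrowed into E major it is written bVImaj7.

bVImaj7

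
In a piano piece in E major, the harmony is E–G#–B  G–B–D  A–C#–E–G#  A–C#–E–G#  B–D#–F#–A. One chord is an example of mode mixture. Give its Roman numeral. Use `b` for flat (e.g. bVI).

The diatonic triads in E major are E, F#m, G#m, A, B, C#m, D#dim. E–G#–B = E, A–C#–E–G# = Amaj7 and B–D#–F#–A = B7 are all diatonic. G–B–D is not: scale degree 3 in E major carries G#m (iii). In E minor the chord on that degree is G, so here it functions as bIII, borrowed from the parallel minor.

bIII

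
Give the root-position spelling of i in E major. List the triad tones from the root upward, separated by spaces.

i is built on scale degree 1, which is E in both E major and its parallel. Building the minor chord from the parallel minor on E: E–G–B.

E G B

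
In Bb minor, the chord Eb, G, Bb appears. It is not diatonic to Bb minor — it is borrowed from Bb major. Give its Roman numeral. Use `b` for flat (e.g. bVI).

IV

Eb is scale degree 4 in Bb minor. Diatonically Bb minor has Ebm (iv) on that degree; Eb–G–Bb is instead the major chord native to Bb major, so it takes the label IV.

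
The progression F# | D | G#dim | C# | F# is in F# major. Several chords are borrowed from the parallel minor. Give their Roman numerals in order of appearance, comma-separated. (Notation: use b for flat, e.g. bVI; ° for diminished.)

In F# major the diatonic chords are F#, G#m, A#m, B, C#, D#m, E#dim. F# and C# both belong to that set. But D (D–F#–A) is foreign: the diatonic vi on degree 6 is D#m, whereas D comes from F# minor. It is labeled bVI. G#dim (G#–B–D) doesn't fit — on degree 2 F# major would have G#m (ii). G#dim is the degree-2 chord of F# minor, so it is the borrowed ii°.

bVI, ii°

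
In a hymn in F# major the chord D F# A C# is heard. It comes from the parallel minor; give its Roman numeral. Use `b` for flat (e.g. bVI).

D is the lowered form of scale degree 6 in F# major (the diatonic degree 6 is D#). The diatonic chord on degree 6 would be D#m (vi), but D–F#–A–C# is the major-seventh chord from F# minor. As a borrowed chord it is labeled bVImaj7.

bVImaj7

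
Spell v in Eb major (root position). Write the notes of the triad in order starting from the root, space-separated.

Bb Db F

v is built on scale degree 5, which is Bb in both Eb major and its parallel. Stacking thirds in Eb minor on Bb gives Bb–Db–F.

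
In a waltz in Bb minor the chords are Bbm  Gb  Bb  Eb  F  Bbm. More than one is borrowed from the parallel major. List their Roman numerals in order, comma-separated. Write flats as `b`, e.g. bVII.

Bb minor has the diatonic set Bbm, Cdim, Db, Ebm, F, Gb, Ab (with V from harmonic minor). Bbm, Gb and F all belong to that set. Bb (Bb–D–F) doesn't fit — on degree 1 Bb minor would have Bbm (i). Bb is the degree-1 chord of Bb major, so it is the borrowed I. Eb (Eb–G–Bb) doesn't fit — on degree 4 Bb minor would have Ebm (iv). Eb is the degree-4 chord of Bb major, so it is the borrowed IV.

I, IV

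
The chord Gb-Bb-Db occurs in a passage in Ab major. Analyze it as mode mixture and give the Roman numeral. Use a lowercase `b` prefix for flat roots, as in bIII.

Gb is the lowered form of scale degree 7 in Ab major (the diatonic degree 7 is G). The diatonic chord on degree 7 would be Gdim (vii°), but Gb–Bb–Db is the major chord from Ab minor. As a borrowed chord it is labeled bVII.

bVII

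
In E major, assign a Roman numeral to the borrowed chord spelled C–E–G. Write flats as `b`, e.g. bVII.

In E major scale degree 6 is C#; C is its lowered form, from E minor. Diatonically E major has C#m (vi) on that degree; C–E–G is instead the major chord native to E minor, so it takes the label bVI.

bVI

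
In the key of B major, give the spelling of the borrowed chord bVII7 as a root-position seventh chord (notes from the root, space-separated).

bVII7 is built on the lowered scale degree 7. In B major degree 7 is A#; lowered it becomes A. Building the dominant-seventh chord from the parallel minor on A: A–C#–E–G.

A C# E G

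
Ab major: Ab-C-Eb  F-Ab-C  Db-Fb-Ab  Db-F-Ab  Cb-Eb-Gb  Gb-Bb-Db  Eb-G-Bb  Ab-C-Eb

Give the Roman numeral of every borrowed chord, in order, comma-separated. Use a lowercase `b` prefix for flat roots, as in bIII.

iv, bIII, bVII

In Ab major the diatonic chords are Ab, Bbm, Cm, Db, Eb, Fm, Gdim. Ab–C–Eb = Ab, F–Ab–C = Fm, Db–F–Ab = Db and Eb–G–Bb = Eb are all diatonic. Db–Fb–Ab doesn't fit — on degree 4 Ab major would have Db (IV). Dbm is the degree-4 chord of Ab minor, so it is the borrowed iv. Cb–Eb–Gb doesn't fit — on degree 3 Ab major would have Cm (iii). Cb is the degree-3 chord of Ab minor, so it is the borrowed bIII. Gb–Bb–Db is not: scale degree 7 in Ab major carries Gdim (vii°). In Ab minor the chord on that degree is Gb, so here it functions as bVII, borrowed from the parallel minor.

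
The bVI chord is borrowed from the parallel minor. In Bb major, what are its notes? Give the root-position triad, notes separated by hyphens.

Gb-Bb-Db

The root of bVI is the lowered 6th degree: G becomes Gb. In Bb minor the chord on Gb is Gb–Bb–Db.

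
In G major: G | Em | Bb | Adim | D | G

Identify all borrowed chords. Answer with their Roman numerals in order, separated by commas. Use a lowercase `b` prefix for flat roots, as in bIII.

G major has the diatonic set G, Am, Bm, C, D, Em, F#dim. Of the given chords, G, Em and D are diatonic. Bb (Bb–D–F) doesn't fit — on degree 3 G major would have Bm (iii). Bb is the degree-3 chord of G minor, so it is the borrowed bIII. But Adim (A–C–Eb) is foreign: the diatonic ii on degree 2 is Am, whereas Adim comes from G minor. It is labeled ii°.

bIII, ii°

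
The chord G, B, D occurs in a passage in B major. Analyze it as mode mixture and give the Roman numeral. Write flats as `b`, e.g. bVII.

bVI

In B major scale degree 6 is G#; G is its lowered form, from B minor. G–B–D is a major chord — the form found in B minor, not the diatonic vi (G#m). Borrowed into B major it is written bVI.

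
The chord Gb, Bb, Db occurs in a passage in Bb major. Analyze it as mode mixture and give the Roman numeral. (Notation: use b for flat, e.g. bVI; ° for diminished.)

bVI

Gb is the lowered form of scale degree 6 in Bb major (the diatonic degree 6 is G). The diatonic chord on degree 6 would be Gm (vi), but Gb–Bb–Db is the major chord from Bb minor. As a borrowed chord it is labeled bVI.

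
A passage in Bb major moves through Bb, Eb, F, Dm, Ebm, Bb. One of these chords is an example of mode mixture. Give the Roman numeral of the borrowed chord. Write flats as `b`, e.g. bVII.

The diatonic triads in Bb major are Bb, Cm, Dm, Eb, F, Gm, Adim. Bb, Eb, F and Dm are all diatonic. Ebm (Eb–Gb–Bb) is not: scale degree 4 in Bb major carries Eb (IV). In Bb minor the chord on that degree is Ebm, so here it functions as iv, borrowed from the parallel minor.

iv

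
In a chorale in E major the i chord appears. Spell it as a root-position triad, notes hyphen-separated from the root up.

E-G-B

i is built on scale degree 1, which is E in both E major and its parallel. Building the minor chord from the parallel minor on E: E–G–B.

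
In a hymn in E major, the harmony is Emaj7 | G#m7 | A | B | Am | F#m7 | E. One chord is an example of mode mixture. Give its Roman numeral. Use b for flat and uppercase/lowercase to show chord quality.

iv

In E major the diatonic chords are E, F#m, G#m, A, B, C#m, D#dim. Of the given chords, Emaj7, G#m7, A, B, F#m7 and E are diatonic. Am (A–C–E) doesn't fit — on degree 4 E major would have A (IV). Am is the degree-4 chord of E minor, so it is the borrowed iv.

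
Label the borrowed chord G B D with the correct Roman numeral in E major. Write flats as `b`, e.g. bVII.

In E major scale degree 3 is G#; G is its lowered form, from E minor. G–B–D is a major chord — the form found in E minor, not the diatonic iii (G#m). Borrowed into E major it is written bIII.

bIII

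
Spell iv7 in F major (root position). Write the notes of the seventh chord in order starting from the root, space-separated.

Bb Db F Ab

iv7 is built on scale degree 4, which is Bb in both F major and its parallel. In F minor the chord on Bb is Bb–Db–F–Ab.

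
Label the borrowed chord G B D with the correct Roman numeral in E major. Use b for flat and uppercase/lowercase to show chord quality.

The root G is the lowered 3rd scale degree — diatonically E major has G# there. Diatonically E major has G#m (iii) on that degree; G–B–D is instead the major chord native to E minor, so it takes the label bIII.

bIII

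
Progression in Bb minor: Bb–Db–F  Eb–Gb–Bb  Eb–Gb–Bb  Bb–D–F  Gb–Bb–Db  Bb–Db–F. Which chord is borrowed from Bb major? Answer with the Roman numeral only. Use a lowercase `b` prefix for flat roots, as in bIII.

I

In Bb minor (with V from harmonic minor) the diatonic chords are Bbm, Cdim, Db, Ebm, F, Gb, Ab. Of the given chords, Bb–Db–F = Bbm, Eb–Gb–Bb = Ebm and Gb–Bb–Db = Gb are diatonic. Bb–D–F doesn't fit — on degree 1 Bb minor would have Bbm (i). Bb is the degree-1 chord of Bb major, so it is the borrowed I.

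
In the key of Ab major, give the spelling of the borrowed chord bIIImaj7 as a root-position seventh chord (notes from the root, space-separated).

Scale degree 3 in Ab major is C. bIIImaj7 uses the lowered form, Cb, taken from Ab minor. Stacking thirds in Ab minor on Cb gives Cb–Eb–Gb–Bb.

Cb Eb Gb Bb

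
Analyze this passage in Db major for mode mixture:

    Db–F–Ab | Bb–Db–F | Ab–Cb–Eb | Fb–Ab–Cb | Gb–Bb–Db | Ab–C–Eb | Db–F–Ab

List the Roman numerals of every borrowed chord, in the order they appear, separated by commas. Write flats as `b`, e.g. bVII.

v, bIII

Db major has the diatonic set Db, Ebm, Fm, Gb, Ab, Bbm, Cdim. Db–F–Ab = Db, Bb–Db–F = Bbm, Gb–Bb–Db = Gb and Ab–C–Eb = Ab are all diatonic. But Ab–Cb–Eb is foreign: the diatonic V on degree 5 is Ab, whereas Abm comes from Db minor. It is labeled v. Fb–Ab–Cb doesn't fit — on degree 3 Db major would have Fm (iii). Fb is the degree-3 chord of Db minor, so it is the borrowed bIII.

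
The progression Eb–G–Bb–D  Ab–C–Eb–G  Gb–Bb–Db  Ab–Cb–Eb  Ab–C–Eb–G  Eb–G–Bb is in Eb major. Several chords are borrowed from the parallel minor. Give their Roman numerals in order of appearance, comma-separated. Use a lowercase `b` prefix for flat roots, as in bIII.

bIII, iv

The diatonic triads in Eb major are Eb, Fm, Gm, Ab, Bb, Cm, Ddim. Eb–G–Bb–D = Ebmaj7, Ab–C–Eb–G = Abmaj7 and Eb–G–Bb = Eb all belong to that set. But Gb–Bb–Db is foreign: the diatonic iii on degree 3 is Gm, whereas Gb comes from Eb minor. It is labeled bIII. Ab–Cb–Eb is not: scale degree 4 in Eb major carries Ab (IV). In Eb minor the chord on that degree is Abm, so here it functions as iv, borrowed from the parallel minor.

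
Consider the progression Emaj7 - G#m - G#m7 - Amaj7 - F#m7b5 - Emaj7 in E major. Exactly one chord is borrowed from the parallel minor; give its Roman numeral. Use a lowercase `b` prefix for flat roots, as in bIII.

iiø7

The diatonic triads in E major are E, F#m, G#m, A, B, C#m, D#dim. Emaj7, G#m, G#m7 and Amaj7 all belong to that set. F#m7b5 (F#–A–C–E) doesn't fit — on degree 2 E major would have F#m (ii). F#m7b5 is the degree-2 chord of E minor, so it is the borrowed iiø7.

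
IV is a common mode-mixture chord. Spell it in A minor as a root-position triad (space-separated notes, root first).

IV is built on scale degree 4, which is D in both A minor and its parallel. Stacking thirds in A major on D gives D–F#–A.

D F# A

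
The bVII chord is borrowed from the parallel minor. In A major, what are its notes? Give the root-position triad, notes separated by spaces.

G B D

Scale degree 7 in A major is G#. bVII uses the lowered form, G, taken from A minor. Building the major chord from the parallel minor on G: G–B–D.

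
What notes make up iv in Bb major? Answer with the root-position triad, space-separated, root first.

iv is built on scale degree 4, which is Eb in both Bb major and its parallel. Building the minor chord from the parallel minor on Eb: Eb–Gb–Bb.

Eb Gb Bb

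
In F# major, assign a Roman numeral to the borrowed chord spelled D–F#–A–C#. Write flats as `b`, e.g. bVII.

bVImaj7

In F# major scale degree 6 is D#; D is its lowered form, from F# minor. Diatonically F# major has D#m (vi) on that degree; D–F#–A–C# is instead the major-seventh chord native to F# minor, so it takes the label bVImaj7.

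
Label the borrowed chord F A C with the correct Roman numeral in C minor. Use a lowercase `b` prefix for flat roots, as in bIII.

The root F is the diatonic 4th degree of C minor; the borrowing shows in the chord quality. The diatonic chord on degree 4 would be Fm (iv), but F–A–C is the major chord from C major. As a borrowed chord it is labeled IV.

IV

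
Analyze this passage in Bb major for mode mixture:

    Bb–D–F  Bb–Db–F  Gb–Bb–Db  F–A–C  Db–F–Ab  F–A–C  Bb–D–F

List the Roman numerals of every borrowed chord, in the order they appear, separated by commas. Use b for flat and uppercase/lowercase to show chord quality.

The diatonic triads in Bb major are Bb, Cm, Dm, Eb, F, Gm, Adim. Bb–D–F = Bb and F–A–C = F both belong to that set. But Bb–Db–F is foreign: the diatonic I on degree 1 is Bb, whereas Bbm comes from Bb minor. It is labeled i. Gb–Bb–Db doesn't fit — on degree 6 Bb major would have Gm (vi). Gb is the degree-6 chord of Bb minor, so it is the borrowed bVI. Db–F–Ab doesn't fit — on degree 3 Bb major would have Dm (iii). Db is the degree-3 chord of Bb minor, so it is the borrowed bIII.

i, bVI, bIII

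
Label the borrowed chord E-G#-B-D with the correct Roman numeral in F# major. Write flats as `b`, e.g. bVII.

bVII7

The root E is the lowered 7th scale degree — diatonically F# major has E# there. E–G#–B–D is a dominant-seventh chord — the form found in F# minor, not the diatonic vii° (E#dim). Borrowed into F# major it is written bVII7.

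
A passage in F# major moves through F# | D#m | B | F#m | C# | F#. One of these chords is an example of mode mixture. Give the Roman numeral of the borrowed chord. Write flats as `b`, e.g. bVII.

In F# major the diatonic chords are F#, G#m, A#m, B, C#, D#m, E#dim. Of the given chords, F#, D#m, B and C# are diatonic. F#m (F#–A–C#) is not: scale degree 1 in F# major carries F# (I). In F# minor the chord on that degree is F#m, so here it functions as i, borrowed from the parallel minor.

i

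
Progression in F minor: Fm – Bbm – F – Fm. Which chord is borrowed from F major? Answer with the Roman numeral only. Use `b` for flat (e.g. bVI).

I

In F minor (with V from harmonic minor) the diatonic chords are Fm, Gdim, Ab, Bbm, C, Db, Eb. Fm and Bbm both belong to that set. But F (F–A–C) is foreign: the diatonic i on degree 1 is Fm, whereas F comes from F major. It is labeled I.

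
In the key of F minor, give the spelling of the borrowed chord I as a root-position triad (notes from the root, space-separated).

F A C

I is built on scale degree 1, which is F in both F minor and its parallel. In F major the chord on F is F–A–C.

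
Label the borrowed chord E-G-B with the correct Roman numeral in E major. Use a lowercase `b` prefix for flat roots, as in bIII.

i

The root E is the diatonic 1st degree of E major; the borrowing shows in the chord quality. Diatonically E major has E (I) on that degree; E–G–B is instead the minor chord native to E minor, so it takes the label i.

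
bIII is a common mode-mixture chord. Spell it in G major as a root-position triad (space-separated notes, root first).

The root of bIII is the lowered 3rd degree: B becomes Bb. In G minor the chord on Bb is Bb–D–F.

Bb D F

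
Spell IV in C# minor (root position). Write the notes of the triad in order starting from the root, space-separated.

IV is built on scale degree 4, which is F# in both C# minor and its parallel. Stacking thirds in C# major on F# gives F#–A#–C#.

F# A# C#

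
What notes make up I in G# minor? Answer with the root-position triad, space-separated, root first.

I is built on scale degree 1, which is G# in both G# minor and its parallel. Building the major chord from the parallel major on G#: G#–B#–D#.

G# B# D#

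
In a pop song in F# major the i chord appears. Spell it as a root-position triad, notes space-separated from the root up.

i is built on scale degree 1, which is F# in both F# major and its parallel. Stacking thirds in F# minor on F# gives F#–A–C#.

F# A C#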